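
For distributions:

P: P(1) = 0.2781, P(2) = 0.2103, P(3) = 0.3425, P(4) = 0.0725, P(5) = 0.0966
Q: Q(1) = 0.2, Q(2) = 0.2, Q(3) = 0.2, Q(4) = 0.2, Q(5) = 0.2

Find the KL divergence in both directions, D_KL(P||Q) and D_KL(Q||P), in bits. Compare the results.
D_KL(P||Q) = 0.2058 bits, D_KL(Q||P) = 0.2379 bits. D_KL(Q||P) is larger than D_KL(P||Q) by 0.0321 bits; the two directions differ.

D_KL(P||Q) = Σ P(x) log₂(P(x)/Q(x))

Computing term by term:
  P(1)·log₂(P(1)/Q(1)) = 0.2781·log₂(0.2781/0.2) = 0.13227
  P(2)·log₂(P(2)/Q(2)) = 0.2103·log₂(0.2103/0.2) = 0.01524
  P(3)·log₂(P(3)/Q(3)) = 0.3425·log₂(0.3425/0.2) = 0.26582
  P(4)·log₂(P(4)/Q(4)) = 0.0725·log₂(0.0725/0.2) = -0.10614
  P(5)·log₂(P(5)/Q(5)) = 0.0966·log₂(0.0966/0.2) = -0.10142

D_KL(P||Q) = 0.13227 + 0.01524 + 0.26582 - 0.10614 - 0.10142 = 0.20577 ≈ 0.2058 bits

D_KL(Q||P) = Σ Q(x) log₂(Q(x)/P(x))

Computing term by term:
  Q(1)·log₂(Q(1)/P(1)) = 0.2·log₂(0.2/0.2781) = -0.09512
  Q(2)·log₂(Q(2)/P(2)) = 0.2·log₂(0.2/0.2103) = -0.01449
  Q(3)·log₂(Q(3)/P(3)) = 0.2·log₂(0.2/0.3425) = -0.15522
  Q(4)·log₂(Q(4)/P(4)) = 0.2·log₂(0.2/0.0725) = 0.29279
  Q(5)·log₂(Q(5)/P(5)) = 0.2·log₂(0.2/0.0966) = 0.20998

D_KL(Q||P) = -0.09512 - 0.01449 - 0.15522 + 0.29279 + 0.20998 = 0.23794 ≈ 0.2379 bits

These are NOT equal (difference: 0.0321 bits). KL divergence is asymmetric: D_KL(P||Q) ≠ D_KL(Q||P) in general.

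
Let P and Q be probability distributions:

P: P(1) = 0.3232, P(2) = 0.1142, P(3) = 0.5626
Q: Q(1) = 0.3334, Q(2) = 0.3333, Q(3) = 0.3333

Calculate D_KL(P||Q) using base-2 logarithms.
0.2340 bits

D_KL(P||Q) = Σ P(x) log₂(P(x)/Q(x))

Computing term by term:
  P(1)·log₂(P(1)/Q(1)) = 0.3232·log₂(0.3232/0.3334) = -0.01449
  P(2)·log₂(P(2)/Q(2)) = 0.1142·log₂(0.1142/0.3333) = -0.17647
  P(3)·log₂(P(3)/Q(3)) = 0.5626·log₂(0.5626/0.3333) = 0.42493

D_KL(P||Q) = -0.01449 - 0.17647 + 0.42493 = 0.23397 ≈ 0.2340 bits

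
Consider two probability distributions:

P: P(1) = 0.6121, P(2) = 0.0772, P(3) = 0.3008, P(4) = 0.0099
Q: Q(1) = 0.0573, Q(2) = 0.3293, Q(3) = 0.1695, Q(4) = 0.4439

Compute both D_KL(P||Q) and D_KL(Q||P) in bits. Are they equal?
D_KL(P||Q) = 2.1247 bits, D_KL(Q||P) = 2.7886 bits. No, they are not equal.

D_KL(P||Q) = Σ P(x) log₂(P(x)/Q(x))

Computing term by term:
  P(1)·log₂(P(1)/Q(1)) = 0.6121·log₂(0.6121/0.0573) = 2.09164
  P(2)·log₂(P(2)/Q(2)) = 0.0772·log₂(0.0772/0.3293) = -0.16156
  P(3)·log₂(P(3)/Q(3)) = 0.3008·log₂(0.3008/0.1695) = 0.24892
  P(4)·log₂(P(4)/Q(4)) = 0.0099·log₂(0.0099/0.4439) = -0.05432

D_KL(P||Q) = 2.09164 - 0.16156 + 0.24892 - 0.05432 = 2.12468 ≈ 2.1247 bits

D_KL(Q||P) = Σ Q(x) log₂(Q(x)/P(x))

Computing term by term:
  Q(1)·log₂(Q(1)/P(1)) = 0.0573·log₂(0.0573/0.6121) = -0.19580
  Q(2)·log₂(Q(2)/P(2)) = 0.3293·log₂(0.3293/0.0772) = 0.68914
  Q(3)·log₂(Q(3)/P(3)) = 0.1695·log₂(0.1695/0.3008) = -0.14026
  Q(4)·log₂(Q(4)/P(4)) = 0.4439·log₂(0.4439/0.0099) = 2.43553

D_KL(Q||P) = -0.19580 + 0.68914 - 0.14026 + 2.43553 = 2.78861 ≈ 2.7886 bits

These are NOT equal (difference: 0.6639 bits). KL divergence is asymmetric: D_KL(P||Q) ≠ D_KL(Q||P) in general.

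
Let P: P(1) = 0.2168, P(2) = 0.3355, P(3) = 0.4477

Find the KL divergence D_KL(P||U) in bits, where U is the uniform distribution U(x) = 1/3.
0.0591 bits

U(i) = 1/3 for all i

D_KL(P||U) = Σ P(x) log₂(P(x) / (1/3))
           = Σ P(x) log₂(P(x)) + log₂(3)
           = log₂(3) - H(P)

H(P) = -Σ P(x) log₂(P(x)):
  -P(1)·log₂(P(1)) = -(0.2168)·log₂(0.2168) = 0.47817
  -P(2)·log₂(P(2)) = -(0.3355)·log₂(0.3355) = 0.52862
  -P(3)·log₂(P(3)) = -(0.4477)·log₂(0.4477) = 0.51906
H(P) = 0.47817 + 0.52862 + 0.51906 = 1.52585 bits

log₂(3) = 1.58496 bits

D_KL(P||U) = 1.58496 - 1.52585 = 0.05911 ≈ 0.0591 bits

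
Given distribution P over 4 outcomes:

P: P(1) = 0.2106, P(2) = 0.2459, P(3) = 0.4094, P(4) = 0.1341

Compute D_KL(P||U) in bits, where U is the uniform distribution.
0.1128 bits

U(i) = 1/4 for all i

D_KL(P||U) = Σ P(x) log₂(P(x) / (1/4))
           = Σ P(x) log₂(P(x)) + log₂(4)
           = log₂(4) - H(P)

H(P) = -Σ P(x) log₂(P(x)):
  -P(1)·log₂(P(1)) = -(0.2106)·log₂(0.2106) = 0.47331
  -P(2)·log₂(P(2)) = -(0.2459)·log₂(0.2459) = 0.49767
  -P(3)·log₂(P(3)) = -(0.4094)·log₂(0.4094) = 0.52748
  -P(4)·log₂(P(4)) = -(0.1341)·log₂(0.1341) = 0.38870
H(P) = 0.47331 + 0.49767 + 0.52748 + 0.38870 = 1.88716 bits

log₂(4) = 2.00000 bits

D_KL(P||U) = 2.00000 - 1.88716 = 0.11284 ≈ 0.1128 bits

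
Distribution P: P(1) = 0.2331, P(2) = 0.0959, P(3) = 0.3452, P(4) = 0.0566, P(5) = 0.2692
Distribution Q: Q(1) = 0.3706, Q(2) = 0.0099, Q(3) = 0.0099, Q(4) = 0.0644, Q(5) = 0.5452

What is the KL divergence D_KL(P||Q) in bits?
1.6424 bits

D_KL(P||Q) = Σ P(x) log₂(P(x)/Q(x))

Computing term by term:
  P(1)·log₂(P(1)/Q(1)) = 0.2331·log₂(0.2331/0.3706) = -0.15592
  P(2)·log₂(P(2)/Q(2)) = 0.0959·log₂(0.0959/0.0099) = 0.31417
  P(3)·log₂(P(3)/Q(3)) = 0.3452·log₂(0.3452/0.0099) = 1.76876
  P(4)·log₂(P(4)/Q(4)) = 0.0566·log₂(0.0566/0.0644) = -0.01054
  P(5)·log₂(P(5)/Q(5)) = 0.2692·log₂(0.2692/0.5452) = -0.27407

D_KL(P||Q) = -0.15592 + 0.31417 + 1.76876 - 0.01054 - 0.27407 = 1.64240 ≈ 1.6424 bits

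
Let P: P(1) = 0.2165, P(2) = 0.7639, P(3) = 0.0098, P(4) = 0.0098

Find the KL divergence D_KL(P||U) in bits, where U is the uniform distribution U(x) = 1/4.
1.0945 bits

U(i) = 1/4 for all i

D_KL(P||U) = Σ P(x) log₂(P(x) / (1/4))
           = Σ P(x) log₂(P(x)) + log₂(4)
           = log₂(4) - H(P)

H(P) = -Σ P(x) log₂(P(x)):
  -P(1)·log₂(P(1)) = -(0.2165)·log₂(0.2165) = 0.47794
  -P(2)·log₂(P(2)) = -(0.7639)·log₂(0.7639) = 0.29681
  -P(3)·log₂(P(3)) = -(0.0098)·log₂(0.0098) = 0.06540
  -P(4)·log₂(P(4)) = -(0.0098)·log₂(0.0098) = 0.06540
H(P) = 0.47794 + 0.29681 + 0.06540 + 0.06540 = 0.90555 bits

log₂(4) = 2.00000 bits

D_KL(P||U) = 2.00000 - 0.90555 = 1.09445 ≈ 1.0945 bits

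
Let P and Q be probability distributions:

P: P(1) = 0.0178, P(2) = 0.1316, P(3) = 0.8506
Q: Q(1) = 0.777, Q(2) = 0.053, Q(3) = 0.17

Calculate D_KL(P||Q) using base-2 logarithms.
2.0516 bits

D_KL(P||Q) = Σ P(x) log₂(P(x)/Q(x))

Computing term by term:
  P(1)·log₂(P(1)/Q(1)) = 0.0178·log₂(0.0178/0.777) = -0.09697
  P(2)·log₂(P(2)/Q(2)) = 0.1316·log₂(0.1316/0.053) = 0.17267
  P(3)·log₂(P(3)/Q(3)) = 0.8506·log₂(0.8506/0.17) = 1.97590

D_KL(P||Q) = -0.09697 + 0.17267 + 1.97590 = 2.05160 ≈ 2.0516 bits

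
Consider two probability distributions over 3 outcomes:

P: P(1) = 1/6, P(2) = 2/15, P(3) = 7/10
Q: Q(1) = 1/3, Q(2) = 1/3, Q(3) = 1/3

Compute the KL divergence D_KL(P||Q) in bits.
0.4063 bits

D_KL(P||Q) = Σ P(x) log₂(P(x)/Q(x))

Computing term by term:
  P(1)·log₂(P(1)/Q(1)) = (1/6)·log₂((1/6)/(1/3)) = -0.16667
  P(2)·log₂(P(2)/Q(2)) = (2/15)·log₂((2/15)/(1/3)) = -0.17626
  P(3)·log₂(P(3)/Q(3)) = (7/10)·log₂((7/10)/(1/3)) = 0.74927

D_KL(P||Q) = -0.16667 - 0.17626 + 0.74927 = 0.40634 ≈ 0.4063 bits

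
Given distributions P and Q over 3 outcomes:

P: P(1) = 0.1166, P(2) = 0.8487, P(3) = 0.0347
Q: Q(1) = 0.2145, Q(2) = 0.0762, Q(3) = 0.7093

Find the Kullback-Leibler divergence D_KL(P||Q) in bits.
2.6977 bits

D_KL(P||Q) = Σ P(x) log₂(P(x)/Q(x))

Computing term by term:
  P(1)·log₂(P(1)/Q(1)) = 0.1166·log₂(0.1166/0.2145) = -0.10254
  P(2)·log₂(P(2)/Q(2)) = 0.8487·log₂(0.8487/0.0762) = 2.95126
  P(3)·log₂(P(3)/Q(3)) = 0.0347·log₂(0.0347/0.7093) = -0.15106

D_KL(P||Q) = -0.10254 + 2.95126 - 0.15106 = 2.69766 ≈ 2.6977 bits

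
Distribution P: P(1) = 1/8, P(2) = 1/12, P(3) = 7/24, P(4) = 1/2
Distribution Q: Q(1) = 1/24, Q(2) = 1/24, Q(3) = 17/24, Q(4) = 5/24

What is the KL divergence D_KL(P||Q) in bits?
0.5396 bits

D_KL(P||Q) = Σ P(x) log₂(P(x)/Q(x))

Computing term by term:
  P(1)·log₂(P(1)/Q(1)) = (1/8)·log₂((1/8)/(1/24)) = 0.19812
  P(2)·log₂(P(2)/Q(2)) = (1/12)·log₂((1/12)/(1/24)) = 0.08333
  P(3)·log₂(P(3)/Q(3)) = (7/24)·log₂((7/24)/(17/24)) = -0.37336
  P(4)·log₂(P(4)/Q(4)) = (1/2)·log₂((1/2)/(5/24)) = 0.63152

D_KL(P||Q) = 0.19812 + 0.08333 - 0.37336 + 0.63152 = 0.53961 ≈ 0.5396 bits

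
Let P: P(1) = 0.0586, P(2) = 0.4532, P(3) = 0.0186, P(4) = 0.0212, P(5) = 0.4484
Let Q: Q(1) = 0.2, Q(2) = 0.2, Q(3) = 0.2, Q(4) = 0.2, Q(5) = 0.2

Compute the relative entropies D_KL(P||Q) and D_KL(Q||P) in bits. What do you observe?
D_KL(P||Q) = 0.8210 bits, D_KL(Q||P) = 1.2181 bits. The two directions give different values (D_KL(Q||P) exceeds D_KL(P||Q) by 0.3971 bits): KL divergence is asymmetric.

D_KL(P||Q) = Σ P(x) log₂(P(x)/Q(x))

Computing term by term:
  P(1)·log₂(P(1)/Q(1)) = 0.0586·log₂(0.0586/0.2) = -0.10378
  P(2)·log₂(P(2)/Q(2)) = 0.4532·log₂(0.4532/0.2) = 0.53484
  P(3)·log₂(P(3)/Q(3)) = 0.0186·log₂(0.0186/0.2) = -0.06374
  P(4)·log₂(P(4)/Q(4)) = 0.0212·log₂(0.0212/0.2) = -0.06864
  P(5)·log₂(P(5)/Q(5)) = 0.4484·log₂(0.4484/0.2) = 0.52229

D_KL(P||Q) = -0.10378 + 0.53484 - 0.06374 - 0.06864 + 0.52229 = 0.82097 ≈ 0.8210 bits

D_KL(Q||P) = Σ Q(x) log₂(Q(x)/P(x))

Computing term by term:
  Q(1)·log₂(Q(1)/P(1)) = 0.2·log₂(0.2/0.0586) = 0.35421
  Q(2)·log₂(Q(2)/P(2)) = 0.2·log₂(0.2/0.4532) = -0.23603
  Q(3)·log₂(Q(3)/P(3)) = 0.2·log₂(0.2/0.0186) = 0.68533
  Q(4)·log₂(Q(4)/P(4)) = 0.2·log₂(0.2/0.0212) = 0.64757
  Q(5)·log₂(Q(5)/P(5)) = 0.2·log₂(0.2/0.4484) = -0.23296

D_KL(Q||P) = 0.35421 - 0.23603 + 0.68533 + 0.64757 - 0.23296 = 1.21812 ≈ 1.2181 bits

These are NOT equal (difference: 0.3971 bits). KL divergence is asymmetric: D_KL(P||Q) ≠ D_KL(Q||P) in general.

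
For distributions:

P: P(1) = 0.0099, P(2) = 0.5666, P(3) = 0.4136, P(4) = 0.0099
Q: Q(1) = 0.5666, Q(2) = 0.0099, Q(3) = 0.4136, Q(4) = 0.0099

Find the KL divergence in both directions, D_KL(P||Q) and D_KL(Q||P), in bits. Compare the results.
D_KL(P||Q) = 3.2504 bits, D_KL(Q||P) = 3.2504 bits. The two directions give exactly the same value for this pair.

D_KL(P||Q) = Σ P(x) log₂(P(x)/Q(x))

Computing term by term:
  P(1)·log₂(P(1)/Q(1)) = 0.0099·log₂(0.0099/0.5666) = -0.05780
  P(2)·log₂(P(2)/Q(2)) = 0.5666·log₂(0.5666/0.0099) = 3.30824
  P(3)·log₂(P(3)/Q(3)) = 0.4136·log₂(0.4136/0.4136) = 0.00000
  P(4)·log₂(P(4)/Q(4)) = 0.0099·log₂(0.0099/0.0099) = 0.00000

D_KL(P||Q) = -0.05780 + 3.30824 + 0.00000 + 0.00000 = 3.25044 ≈ 3.2504 bits

D_KL(Q||P) = Σ Q(x) log₂(Q(x)/P(x))

Computing term by term:
  Q(1)·log₂(Q(1)/P(1)) = 0.5666·log₂(0.5666/0.0099) = 3.30824
  Q(2)·log₂(Q(2)/P(2)) = 0.0099·log₂(0.0099/0.5666) = -0.05780
  Q(3)·log₂(Q(3)/P(3)) = 0.4136·log₂(0.4136/0.4136) = 0.00000
  Q(4)·log₂(Q(4)/P(4)) = 0.0099·log₂(0.0099/0.0099) = 0.00000

D_KL(Q||P) = 3.30824 - 0.05780 + 0.00000 + 0.00000 = 3.25044 ≈ 3.2504 bits

These ARE equal here. Q is P with outcomes relabeled (Q(1) = P(2), Q(2) = P(1)) by a relabeling that is its own inverse, so the two sums contain exactly the same terms in a different order. This is a special case — KL divergence is not symmetric in general: D_KL(P||Q) ≠ D_KL(Q||P) for most P, Q.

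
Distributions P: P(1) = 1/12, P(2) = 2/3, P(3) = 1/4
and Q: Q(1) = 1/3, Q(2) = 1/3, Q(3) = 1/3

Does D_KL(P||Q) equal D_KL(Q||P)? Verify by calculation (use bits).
D_KL(P||Q) = 0.3962 bits, D_KL(Q||P) = 0.4717 bits. No — D_KL(P||Q) ≠ D_KL(Q||P) for this pair.

D_KL(P||Q) = Σ P(x) log₂(P(x)/Q(x))

Computing term by term:
  P(1)·log₂(P(1)/Q(1)) = (1/12)·log₂((1/12)/(1/3)) = -0.16667
  P(2)·log₂(P(2)/Q(2)) = (2/3)·log₂((2/3)/(1/3)) = 0.66667
  P(3)·log₂(P(3)/Q(3)) = (1/4)·log₂((1/4)/(1/3)) = -0.10376

D_KL(P||Q) = -0.16667 + 0.66667 - 0.10376 = 0.39624 ≈ 0.3962 bits

D_KL(Q||P) = Σ Q(x) log₂(Q(x)/P(x))

Computing term by term:
  Q(1)·log₂(Q(1)/P(1)) = (1/3)·log₂((1/3)/(1/12)) = 0.66667
  Q(2)·log₂(Q(2)/P(2)) = (1/3)·log₂((1/3)/(2/3)) = -0.33333
  Q(3)·log₂(Q(3)/P(3)) = (1/3)·log₂((1/3)/(1/4)) = 0.13835

D_KL(Q||P) = 0.66667 - 0.33333 + 0.13835 = 0.47169 ≈ 0.4717 bits

These are NOT equal (difference: 0.0755 bits). KL divergence is asymmetric: D_KL(P||Q) ≠ D_KL(Q||P) in general.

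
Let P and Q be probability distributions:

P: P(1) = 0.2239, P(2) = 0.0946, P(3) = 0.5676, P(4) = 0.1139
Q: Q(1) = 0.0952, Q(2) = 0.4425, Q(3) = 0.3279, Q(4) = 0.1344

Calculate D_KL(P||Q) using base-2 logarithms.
0.4878 bits

D_KL(P||Q) = Σ P(x) log₂(P(x)/Q(x))

Computing term by term:
  P(1)·log₂(P(1)/Q(1)) = 0.2239·log₂(0.2239/0.0952) = 0.27625
  P(2)·log₂(P(2)/Q(2)) = 0.0946·log₂(0.0946/0.4425) = -0.21056
  P(3)·log₂(P(3)/Q(3)) = 0.5676·log₂(0.5676/0.3279) = 0.44932
  P(4)·log₂(P(4)/Q(4)) = 0.1139·log₂(0.1139/0.1344) = -0.02720

D_KL(P||Q) = 0.27625 - 0.21056 + 0.44932 - 0.02720 = 0.48781 ≈ 0.4878 bits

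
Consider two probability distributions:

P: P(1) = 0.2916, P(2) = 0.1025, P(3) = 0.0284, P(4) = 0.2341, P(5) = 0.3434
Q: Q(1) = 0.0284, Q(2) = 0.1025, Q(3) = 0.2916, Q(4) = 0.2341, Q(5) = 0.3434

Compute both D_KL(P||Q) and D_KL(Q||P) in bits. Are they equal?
D_KL(P||Q) = 0.8844 bits, D_KL(Q||P) = 0.8844 bits. Yes, in this case they are equal (although KL divergence is not symmetric in general).

D_KL(P||Q) = Σ P(x) log₂(P(x)/Q(x))

Computing term by term:
  P(1)·log₂(P(1)/Q(1)) = 0.2916·log₂(0.2916/0.0284) = 0.97978
  P(2)·log₂(P(2)/Q(2)) = 0.1025·log₂(0.1025/0.1025) = 0.00000
  P(3)·log₂(P(3)/Q(3)) = 0.0284·log₂(0.0284/0.2916) = -0.09542
  P(4)·log₂(P(4)/Q(4)) = 0.2341·log₂(0.2341/0.2341) = 0.00000
  P(5)·log₂(P(5)/Q(5)) = 0.3434·log₂(0.3434/0.3434) = 0.00000

D_KL(P||Q) = 0.97978 + 0.00000 - 0.09542 + 0.00000 + 0.00000 = 0.88436 ≈ 0.8844 bits

D_KL(Q||P) = Σ Q(x) log₂(Q(x)/P(x))

Computing term by term:
  Q(1)·log₂(Q(1)/P(1)) = 0.0284·log₂(0.0284/0.2916) = -0.09542
  Q(2)·log₂(Q(2)/P(2)) = 0.1025·log₂(0.1025/0.1025) = 0.00000
  Q(3)·log₂(Q(3)/P(3)) = 0.2916·log₂(0.2916/0.0284) = 0.97978
  Q(4)·log₂(Q(4)/P(4)) = 0.2341·log₂(0.2341/0.2341) = 0.00000
  Q(5)·log₂(Q(5)/P(5)) = 0.3434·log₂(0.3434/0.3434) = 0.00000

D_KL(Q||P) = -0.09542 + 0.00000 + 0.97978 + 0.00000 + 0.00000 = 0.88436 ≈ 0.8844 bits

These ARE equal here. Q is P with outcomes relabeled (Q(1) = P(3), Q(3) = P(1)) by a relabeling that is its own inverse, so the two sums contain exactly the same terms in a different order. This is a special case — KL divergence is not symmetric in general: D_KL(P||Q) ≠ D_KL(Q||P) for most P, Q.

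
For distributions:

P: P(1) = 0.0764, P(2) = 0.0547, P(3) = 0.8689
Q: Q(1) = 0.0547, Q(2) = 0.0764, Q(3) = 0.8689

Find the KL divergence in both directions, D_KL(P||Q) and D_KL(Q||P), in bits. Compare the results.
D_KL(P||Q) = 0.0105 bits, D_KL(Q||P) = 0.0105 bits. The two directions give exactly the same value for this pair.

D_KL(P||Q) = Σ P(x) log₂(P(x)/Q(x))

Computing term by term:
  P(1)·log₂(P(1)/Q(1)) = 0.0764·log₂(0.0764/0.0547) = 0.03683
  P(2)·log₂(P(2)/Q(2)) = 0.0547·log₂(0.0547/0.0764) = -0.02637
  P(3)·log₂(P(3)/Q(3)) = 0.8689·log₂(0.8689/0.8689) = 0.00000

D_KL(P||Q) = 0.03683 - 0.02637 + 0.00000 = 0.01046 ≈ 0.0105 bits

D_KL(Q||P) = Σ Q(x) log₂(Q(x)/P(x))

Computing term by term:
  Q(1)·log₂(Q(1)/P(1)) = 0.0547·log₂(0.0547/0.0764) = -0.02637
  Q(2)·log₂(Q(2)/P(2)) = 0.0764·log₂(0.0764/0.0547) = 0.03683
  Q(3)·log₂(Q(3)/P(3)) = 0.8689·log₂(0.8689/0.8689) = 0.00000

D_KL(Q||P) = -0.02637 + 0.03683 + 0.00000 = 0.01046 ≈ 0.0105 bits

These ARE equal here. Q is P with outcomes relabeled (Q(1) = P(2), Q(2) = P(1)) by a relabeling that is its own inverse, so the two sums contain exactly the same terms in a different order. This is a special case — KL divergence is not symmetric in general: D_KL(P||Q) ≠ D_KL(Q||P) for most P, Q.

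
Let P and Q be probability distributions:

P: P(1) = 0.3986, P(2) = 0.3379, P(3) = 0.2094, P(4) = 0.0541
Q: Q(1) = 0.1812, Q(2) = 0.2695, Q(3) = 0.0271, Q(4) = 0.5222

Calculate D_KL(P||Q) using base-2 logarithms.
1.0044 bits

D_KL(P||Q) = Σ P(x) log₂(P(x)/Q(x))

Computing term by term:
  P(1)·log₂(P(1)/Q(1)) = 0.3986·log₂(0.3986/0.1812) = 0.45335
  P(2)·log₂(P(2)/Q(2)) = 0.3379·log₂(0.3379/0.2695) = 0.11026
  P(3)·log₂(P(3)/Q(3)) = 0.2094·log₂(0.2094/0.0271) = 0.61771
  P(4)·log₂(P(4)/Q(4)) = 0.0541·log₂(0.0541/0.5222) = -0.17696

D_KL(P||Q) = 0.45335 + 0.11026 + 0.61771 - 0.17696 = 1.00436 ≈ 1.0044 bits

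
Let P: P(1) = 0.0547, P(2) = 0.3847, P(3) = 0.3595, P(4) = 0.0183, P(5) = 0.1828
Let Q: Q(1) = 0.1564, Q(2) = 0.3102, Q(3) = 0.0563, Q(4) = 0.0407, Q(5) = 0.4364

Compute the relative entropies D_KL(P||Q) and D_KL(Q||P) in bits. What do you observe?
D_KL(P||Q) = 0.7476 bits, D_KL(Q||P) = 0.5849 bits. The two directions give different values (D_KL(P||Q) exceeds D_KL(Q||P) by 0.1627 bits): KL divergence is asymmetric.

D_KL(P||Q) = Σ P(x) log₂(P(x)/Q(x))

Computing term by term:
  P(1)·log₂(P(1)/Q(1)) = 0.0547·log₂(0.0547/0.1564) = -0.08290
  P(2)·log₂(P(2)/Q(2)) = 0.3847·log₂(0.3847/0.3102) = 0.11946
  P(3)·log₂(P(3)/Q(3)) = 0.3595·log₂(0.3595/0.0563) = 0.96159
  P(4)·log₂(P(4)/Q(4)) = 0.0183·log₂(0.0183/0.0407) = -0.02110
  P(5)·log₂(P(5)/Q(5)) = 0.1828·log₂(0.1828/0.4364) = -0.22948

D_KL(P||Q) = -0.08290 + 0.11946 + 0.96159 - 0.02110 - 0.22948 = 0.74757 ≈ 0.7476 bits

D_KL(Q||P) = Σ Q(x) log₂(Q(x)/P(x))

Computing term by term:
  Q(1)·log₂(Q(1)/P(1)) = 0.1564·log₂(0.1564/0.0547) = 0.23704
  Q(2)·log₂(Q(2)/P(2)) = 0.3102·log₂(0.3102/0.3847) = -0.09633
  Q(3)·log₂(Q(3)/P(3)) = 0.0563·log₂(0.0563/0.3595) = -0.15059
  Q(4)·log₂(Q(4)/P(4)) = 0.0407·log₂(0.0407/0.0183) = 0.04693
  Q(5)·log₂(Q(5)/P(5)) = 0.4364·log₂(0.4364/0.1828) = 0.54785

D_KL(Q||P) = 0.23704 - 0.09633 - 0.15059 + 0.04693 + 0.54785 = 0.58490 ≈ 0.5849 bits

These are NOT equal (difference: 0.1627 bits). KL divergence is asymmetric: D_KL(P||Q) ≠ D_KL(Q||P) in general.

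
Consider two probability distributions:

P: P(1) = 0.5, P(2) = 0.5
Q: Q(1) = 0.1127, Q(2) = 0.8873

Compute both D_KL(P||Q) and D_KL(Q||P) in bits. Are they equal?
D_KL(P||Q) = 0.6610 bits, D_KL(Q||P) = 0.4920 bits. No, they are not equal.

D_KL(P||Q) = Σ P(x) log₂(P(x)/Q(x))

Computing term by term:
  P(1)·log₂(P(1)/Q(1)) = 0.5·log₂(0.5/0.1127) = 1.07472
  P(2)·log₂(P(2)/Q(2)) = 0.5·log₂(0.5/0.8873) = -0.41375

D_KL(P||Q) = 1.07472 - 0.41375 = 0.66097 ≈ 0.6610 bits

D_KL(Q||P) = Σ Q(x) log₂(Q(x)/P(x))

Computing term by term:
  Q(1)·log₂(Q(1)/P(1)) = 0.1127·log₂(0.1127/0.5) = -0.24224
  Q(2)·log₂(Q(2)/P(2)) = 0.8873·log₂(0.8873/0.5) = 0.73424

D_KL(Q||P) = -0.24224 + 0.73424 = 0.49200 ≈ 0.4920 bits

These are NOT equal (difference: 0.1690 bits). KL divergence is asymmetric: D_KL(P||Q) ≠ D_KL(Q||P) in general.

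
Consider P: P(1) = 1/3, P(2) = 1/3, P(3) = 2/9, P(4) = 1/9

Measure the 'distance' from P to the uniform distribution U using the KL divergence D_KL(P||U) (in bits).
0.1089 bits

U(i) = 1/4 for all i

D_KL(P||U) = Σ P(x) log₂(P(x) / (1/4))
           = Σ P(x) log₂(P(x)) + log₂(4)
           = log₂(4) - H(P)

H(P) = -Σ P(x) log₂(P(x)):
  -P(1)·log₂(P(1)) = -(1/3)·log₂(1/3) = 0.52832
  -P(2)·log₂(P(2)) = -(1/3)·log₂(1/3) = 0.52832
  -P(3)·log₂(P(3)) = -(2/9)·log₂(2/9) = 0.48221
  -P(4)·log₂(P(4)) = -(1/9)·log₂(1/9) = 0.35221
H(P) = 0.52832 + 0.52832 + 0.48221 + 0.35221 = 1.89106 bits

log₂(4) = 2.00000 bits

D_KL(P||U) = 2.00000 - 1.89106 = 0.10894 ≈ 0.1089 bits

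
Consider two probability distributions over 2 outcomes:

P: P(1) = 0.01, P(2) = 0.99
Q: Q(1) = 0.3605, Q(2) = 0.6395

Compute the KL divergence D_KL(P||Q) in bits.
0.5725 bits

D_KL(P||Q) = Σ P(x) log₂(P(x)/Q(x))

Computing term by term:
  P(1)·log₂(P(1)/Q(1)) = 0.01·log₂(0.01/0.3605) = -0.05172
  P(2)·log₂(P(2)/Q(2)) = 0.99·log₂(0.99/0.6395) = 0.62418

D_KL(P||Q) = -0.05172 + 0.62418 = 0.57246 ≈ 0.5725 bits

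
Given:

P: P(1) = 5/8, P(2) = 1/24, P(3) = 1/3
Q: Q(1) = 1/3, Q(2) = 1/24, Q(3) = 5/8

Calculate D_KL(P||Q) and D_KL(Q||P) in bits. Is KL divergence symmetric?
D_KL(P||Q) = 0.2645 bits, D_KL(Q||P) = 0.2645 bits. The two values coincide for this particular pair, but no — KL divergence is not symmetric in general.

D_KL(P||Q) = Σ P(x) log₂(P(x)/Q(x))

Computing term by term:
  P(1)·log₂(P(1)/Q(1)) = (5/8)·log₂((5/8)/(1/3)) = 0.56681
  P(2)·log₂(P(2)/Q(2)) = (1/24)·log₂((1/24)/(1/24)) = 0.00000
  P(3)·log₂(P(3)/Q(3)) = (1/3)·log₂((1/3)/(5/8)) = -0.30230

D_KL(P||Q) = 0.56681 + 0.00000 - 0.30230 = 0.26451 ≈ 0.2645 bits

D_KL(Q||P) = Σ Q(x) log₂(Q(x)/P(x))

Computing term by term:
  Q(1)·log₂(Q(1)/P(1)) = (1/3)·log₂((1/3)/(5/8)) = -0.30230
  Q(2)·log₂(Q(2)/P(2)) = (1/24)·log₂((1/24)/(1/24)) = 0.00000
  Q(3)·log₂(Q(3)/P(3)) = (5/8)·log₂((5/8)/(1/3)) = 0.56681

D_KL(Q||P) = -0.30230 + 0.00000 + 0.56681 = 0.26451 ≈ 0.2645 bits

These ARE equal here. Q is P with outcomes relabeled (Q(1) = P(3), Q(3) = P(1)) by a relabeling that is its own inverse, so the two sums contain exactly the same terms in a different order. This is a special case — KL divergence is not symmetric in general: D_KL(P||Q) ≠ D_KL(Q||P) for most P, Q.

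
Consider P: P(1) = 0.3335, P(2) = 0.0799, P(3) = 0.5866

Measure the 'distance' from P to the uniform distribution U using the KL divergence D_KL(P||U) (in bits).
0.3139 bits

U(i) = 1/3 for all i

D_KL(P||U) = Σ P(x) log₂(P(x) / (1/3))
           = Σ P(x) log₂(P(x)) + log₂(3)
           = log₂(3) - H(P)

H(P) = -Σ P(x) log₂(P(x)):
  -P(1)·log₂(P(1)) = -(0.3335)·log₂(0.3335) = 0.52834
  -P(2)·log₂(P(2)) = -(0.0799)·log₂(0.0799) = 0.29129
  -P(3)·log₂(P(3)) = -(0.5866)·log₂(0.5866) = 0.45142
H(P) = 0.52834 + 0.29129 + 0.45142 = 1.27105 bits

log₂(3) = 1.58496 bits

D_KL(P||U) = 1.58496 - 1.27105 = 0.31391 ≈ 0.3139 bits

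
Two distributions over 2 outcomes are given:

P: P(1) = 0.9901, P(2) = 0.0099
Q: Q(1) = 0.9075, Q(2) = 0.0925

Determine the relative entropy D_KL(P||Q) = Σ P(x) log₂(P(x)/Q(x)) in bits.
0.0925 bits

D_KL(P||Q) = Σ P(x) log₂(P(x)/Q(x))

Computing term by term:
  P(1)·log₂(P(1)/Q(1)) = 0.9901·log₂(0.9901/0.9075) = 0.12443
  P(2)·log₂(P(2)/Q(2)) = 0.0099·log₂(0.0099/0.0925) = -0.03192

D_KL(P||Q) = 0.12443 - 0.03192 = 0.09251 ≈ 0.0925 bits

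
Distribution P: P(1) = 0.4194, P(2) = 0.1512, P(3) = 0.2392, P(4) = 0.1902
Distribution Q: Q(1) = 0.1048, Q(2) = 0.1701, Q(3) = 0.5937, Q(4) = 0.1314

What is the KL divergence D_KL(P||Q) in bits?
0.6012 bits

D_KL(P||Q) = Σ P(x) log₂(P(x)/Q(x))

Computing term by term:
  P(1)·log₂(P(1)/Q(1)) = 0.4194·log₂(0.4194/0.1048) = 0.83909
  P(2)·log₂(P(2)/Q(2)) = 0.1512·log₂(0.1512/0.1701) = -0.02569
  P(3)·log₂(P(3)/Q(3)) = 0.2392·log₂(0.2392/0.5937) = -0.31371
  P(4)·log₂(P(4)/Q(4)) = 0.1902·log₂(0.1902/0.1314) = 0.10148

D_KL(P||Q) = 0.83909 - 0.02569 - 0.31371 + 0.10148 = 0.60117 ≈ 0.6012 bits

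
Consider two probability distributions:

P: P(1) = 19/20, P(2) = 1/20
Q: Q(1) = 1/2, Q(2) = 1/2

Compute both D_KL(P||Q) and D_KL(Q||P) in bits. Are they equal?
D_KL(P||Q) = 0.7136 bits, D_KL(Q||P) = 1.1980 bits. No, they are not equal.

D_KL(P||Q) = Σ P(x) log₂(P(x)/Q(x))

Computing term by term:
  P(1)·log₂(P(1)/Q(1)) = (19/20)·log₂((19/20)/(1/2)) = 0.87970
  P(2)·log₂(P(2)/Q(2)) = (1/20)·log₂((1/20)/(1/2)) = -0.16610

D_KL(P||Q) = 0.87970 - 0.16610 = 0.71360 ≈ 0.7136 bits

D_KL(Q||P) = Σ Q(x) log₂(Q(x)/P(x))

Computing term by term:
  Q(1)·log₂(Q(1)/P(1)) = (1/2)·log₂((1/2)/(19/20)) = -0.46300
  Q(2)·log₂(Q(2)/P(2)) = (1/2)·log₂((1/2)/(1/20)) = 1.66096

D_KL(Q||P) = -0.46300 + 1.66096 = 1.19796 ≈ 1.1980 bits

These are NOT equal (difference: 0.4844 bits). KL divergence is asymmetric: D_KL(P||Q) ≠ D_KL(Q||P) in general.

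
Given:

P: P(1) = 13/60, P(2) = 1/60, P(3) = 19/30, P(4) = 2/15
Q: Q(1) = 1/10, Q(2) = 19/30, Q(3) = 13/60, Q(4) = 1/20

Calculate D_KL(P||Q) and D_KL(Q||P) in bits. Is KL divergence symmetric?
D_KL(P||Q) = 1.3230 bits, D_KL(Q||P) = 2.8061 bits. No, KL divergence is not symmetric.

D_KL(P||Q) = Σ P(x) log₂(P(x)/Q(x))

Computing term by term:
  P(1)·log₂(P(1)/Q(1)) = (13/60)·log₂((13/60)/(1/10)) = 0.24169
  P(2)·log₂(P(2)/Q(2)) = (1/60)·log₂((1/60)/(19/30)) = -0.08747
  P(3)·log₂(P(3)/Q(3)) = (19/30)·log₂((19/30)/(13/60)) = 0.98008
  P(4)·log₂(P(4)/Q(4)) = (2/15)·log₂((2/15)/(1/20)) = 0.18867

D_KL(P||Q) = 0.24169 - 0.08747 + 0.98008 + 0.18867 = 1.32297 ≈ 1.3230 bits

D_KL(Q||P) = Σ Q(x) log₂(Q(x)/P(x))

Computing term by term:
  Q(1)·log₂(Q(1)/P(1)) = (1/10)·log₂((1/10)/(13/60)) = -0.11155
  Q(2)·log₂(Q(2)/P(2)) = (19/30)·log₂((19/30)/(1/60)) = 3.32369
  Q(3)·log₂(Q(3)/P(3)) = (13/60)·log₂((13/60)/(19/30)) = -0.33529
  Q(4)·log₂(Q(4)/P(4)) = (1/20)·log₂((1/20)/(2/15)) = -0.07075

D_KL(Q||P) = -0.11155 + 3.32369 - 0.33529 - 0.07075 = 2.80610 ≈ 2.8061 bits

These are NOT equal (difference: 1.4831 bits). KL divergence is asymmetric: D_KL(P||Q) ≠ D_KL(Q||P) in general.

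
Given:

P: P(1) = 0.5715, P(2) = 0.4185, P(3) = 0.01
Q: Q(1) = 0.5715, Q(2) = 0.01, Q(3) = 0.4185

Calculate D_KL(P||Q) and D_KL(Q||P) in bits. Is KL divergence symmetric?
D_KL(P||Q) = 2.2007 bits, D_KL(Q||P) = 2.2007 bits. The two values coincide for this particular pair, but no — KL divergence is not symmetric in general.

D_KL(P||Q) = Σ P(x) log₂(P(x)/Q(x))

Computing term by term:
  P(1)·log₂(P(1)/Q(1)) = 0.5715·log₂(0.5715/0.5715) = 0.00000
  P(2)·log₂(P(2)/Q(2)) = 0.4185·log₂(0.4185/0.01) = 2.25452
  P(3)·log₂(P(3)/Q(3)) = 0.01·log₂(0.01/0.4185) = -0.05387

D_KL(P||Q) = 0.00000 + 2.25452 - 0.05387 = 2.20065 ≈ 2.2007 bits

D_KL(Q||P) = Σ Q(x) log₂(Q(x)/P(x))

Computing term by term:
  Q(1)·log₂(Q(1)/P(1)) = 0.5715·log₂(0.5715/0.5715) = 0.00000
  Q(2)·log₂(Q(2)/P(2)) = 0.01·log₂(0.01/0.4185) = -0.05387
  Q(3)·log₂(Q(3)/P(3)) = 0.4185·log₂(0.4185/0.01) = 2.25452

D_KL(Q||P) = 0.00000 - 0.05387 + 2.25452 = 2.20065 ≈ 2.2007 bits

These ARE equal here. Q is P with outcomes relabeled (Q(2) = P(3), Q(3) = P(2)) by a relabeling that is its own inverse, so the two sums contain exactly the same terms in a different order. This is a special case — KL divergence is not symmetric in general: D_KL(P||Q) ≠ D_KL(Q||P) for most P, Q.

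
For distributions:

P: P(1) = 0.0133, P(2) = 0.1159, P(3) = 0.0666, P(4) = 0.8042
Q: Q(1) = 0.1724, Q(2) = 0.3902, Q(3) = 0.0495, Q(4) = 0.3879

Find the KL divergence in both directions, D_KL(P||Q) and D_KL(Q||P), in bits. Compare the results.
D_KL(P||Q) = 0.6223 bits, D_KL(Q||P) = 0.8914 bits. D_KL(Q||P) is larger than D_KL(P||Q) by 0.2691 bits; the two directions differ.

D_KL(P||Q) = Σ P(x) log₂(P(x)/Q(x))

Computing term by term:
  P(1)·log₂(P(1)/Q(1)) = 0.0133·log₂(0.0133/0.1724) = -0.04916
  P(2)·log₂(P(2)/Q(2)) = 0.1159·log₂(0.1159/0.3902) = -0.20298
  P(3)·log₂(P(3)/Q(3)) = 0.0666·log₂(0.0666/0.0495) = 0.02851
  P(4)·log₂(P(4)/Q(4)) = 0.8042·log₂(0.8042/0.3879) = 0.84591

D_KL(P||Q) = -0.04916 - 0.20298 + 0.02851 + 0.84591 = 0.62228 ≈ 0.6223 bits

D_KL(Q||P) = Σ Q(x) log₂(Q(x)/P(x))

Computing term by term:
  Q(1)·log₂(Q(1)/P(1)) = 0.1724·log₂(0.1724/0.0133) = 0.63724
  Q(2)·log₂(Q(2)/P(2)) = 0.3902·log₂(0.3902/0.1159) = 0.68337
  Q(3)·log₂(Q(3)/P(3)) = 0.0495·log₂(0.0495/0.0666) = -0.02119
  Q(4)·log₂(Q(4)/P(4)) = 0.3879·log₂(0.3879/0.8042) = -0.40802

D_KL(Q||P) = 0.63724 + 0.68337 - 0.02119 - 0.40802 = 0.89140 ≈ 0.8914 bits

These are NOT equal (difference: 0.2691 bits). KL divergence is asymmetric: D_KL(P||Q) ≠ D_KL(Q||P) in general.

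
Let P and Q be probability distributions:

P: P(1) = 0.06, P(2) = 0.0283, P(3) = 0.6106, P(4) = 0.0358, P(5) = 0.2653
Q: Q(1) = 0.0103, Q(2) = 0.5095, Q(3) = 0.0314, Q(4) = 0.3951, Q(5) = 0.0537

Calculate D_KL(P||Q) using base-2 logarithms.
3.1361 bits

D_KL(P||Q) = Σ P(x) log₂(P(x)/Q(x))

Computing term by term:
  P(1)·log₂(P(1)/Q(1)) = 0.06·log₂(0.06/0.0103) = 0.15254
  P(2)·log₂(P(2)/Q(2)) = 0.0283·log₂(0.0283/0.5095) = -0.11802
  P(3)·log₂(P(3)/Q(3)) = 0.6106·log₂(0.6106/0.0314) = 2.61422
  P(4)·log₂(P(4)/Q(4)) = 0.0358·log₂(0.0358/0.3951) = -0.12402
  P(5)·log₂(P(5)/Q(5)) = 0.2653·log₂(0.2653/0.0537) = 0.61142

D_KL(P||Q) = 0.15254 - 0.11802 + 2.61422 - 0.12402 + 0.61142 = 3.13614 ≈ 3.1361 bits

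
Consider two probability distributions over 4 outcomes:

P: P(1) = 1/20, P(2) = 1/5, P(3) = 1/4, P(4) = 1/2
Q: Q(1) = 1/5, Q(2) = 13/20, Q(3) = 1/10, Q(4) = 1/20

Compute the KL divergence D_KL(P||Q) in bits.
1.5514 bits

D_KL(P||Q) = Σ P(x) log₂(P(x)/Q(x))

Computing term by term:
  P(1)·log₂(P(1)/Q(1)) = (1/20)·log₂((1/20)/(1/5)) = -0.10000
  P(2)·log₂(P(2)/Q(2)) = (1/5)·log₂((1/5)/(13/20)) = -0.34009
  P(3)·log₂(P(3)/Q(3)) = (1/4)·log₂((1/4)/(1/10)) = 0.33048
  P(4)·log₂(P(4)/Q(4)) = (1/2)·log₂((1/2)/(1/20)) = 1.66096

D_KL(P||Q) = -0.10000 - 0.34009 + 0.33048 + 1.66096 = 1.55135 ≈ 1.5514 bits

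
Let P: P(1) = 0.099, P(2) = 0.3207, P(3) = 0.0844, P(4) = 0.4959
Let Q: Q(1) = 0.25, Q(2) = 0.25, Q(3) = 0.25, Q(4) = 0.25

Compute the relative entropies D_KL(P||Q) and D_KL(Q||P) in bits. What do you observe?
D_KL(P||Q) = 0.3407 bits, D_KL(Q||P) = 0.3889 bits. The two directions give different values (D_KL(Q||P) exceeds D_KL(P||Q) by 0.0482 bits): KL divergence is asymmetric.

D_KL(P||Q) = Σ P(x) log₂(P(x)/Q(x))

Computing term by term:
  P(1)·log₂(P(1)/Q(1)) = 0.099·log₂(0.099/0.25) = -0.13231
  P(2)·log₂(P(2)/Q(2)) = 0.3207·log₂(0.3207/0.25) = 0.11523
  P(3)·log₂(P(3)/Q(3)) = 0.0844·log₂(0.0844/0.25) = -0.13222
  P(4)·log₂(P(4)/Q(4)) = 0.4959·log₂(0.4959/0.25) = 0.49001

D_KL(P||Q) = -0.13231 + 0.11523 - 0.13222 + 0.49001 = 0.34071 ≈ 0.3407 bits

D_KL(Q||P) = Σ Q(x) log₂(Q(x)/P(x))

Computing term by term:
  Q(1)·log₂(Q(1)/P(1)) = 0.25·log₂(0.25/0.099) = 0.33411
  Q(2)·log₂(Q(2)/P(2)) = 0.25·log₂(0.25/0.3207) = -0.08982
  Q(3)·log₂(Q(3)/P(3)) = 0.25·log₂(0.25/0.0844) = 0.39165
  Q(4)·log₂(Q(4)/P(4)) = 0.25·log₂(0.25/0.4959) = -0.24703

D_KL(Q||P) = 0.33411 - 0.08982 + 0.39165 - 0.24703 = 0.38891 ≈ 0.3889 bits

These are NOT equal (difference: 0.0482 bits). KL divergence is asymmetric: D_KL(P||Q) ≠ D_KL(Q||P) in general.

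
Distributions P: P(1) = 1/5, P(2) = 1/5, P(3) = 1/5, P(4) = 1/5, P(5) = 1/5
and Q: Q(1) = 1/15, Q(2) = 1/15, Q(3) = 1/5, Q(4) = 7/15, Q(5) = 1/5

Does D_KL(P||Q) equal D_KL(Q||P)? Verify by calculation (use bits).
D_KL(P||Q) = 0.3895 bits, D_KL(Q||P) = 0.3591 bits. No — D_KL(P||Q) ≠ D_KL(Q||P) for this pair.

D_KL(P||Q) = Σ P(x) log₂(P(x)/Q(x))

Computing term by term:
  P(1)·log₂(P(1)/Q(1)) = (1/5)·log₂((1/5)/(1/15)) = 0.31699
  P(2)·log₂(P(2)/Q(2)) = (1/5)·log₂((1/5)/(1/15)) = 0.31699
  P(3)·log₂(P(3)/Q(3)) = (1/5)·log₂((1/5)/(1/5)) = 0.00000
  P(4)·log₂(P(4)/Q(4)) = (1/5)·log₂((1/5)/(7/15)) = -0.24448
  P(5)·log₂(P(5)/Q(5)) = (1/5)·log₂((1/5)/(1/5)) = 0.00000

D_KL(P||Q) = 0.31699 + 0.31699 + 0.00000 - 0.24448 + 0.00000 = 0.38950 ≈ 0.3895 bits

D_KL(Q||P) = Σ Q(x) log₂(Q(x)/P(x))

Computing term by term:
  Q(1)·log₂(Q(1)/P(1)) = (1/15)·log₂((1/15)/(1/5)) = -0.10566
  Q(2)·log₂(Q(2)/P(2)) = (1/15)·log₂((1/15)/(1/5)) = -0.10566
  Q(3)·log₂(Q(3)/P(3)) = (1/5)·log₂((1/5)/(1/5)) = 0.00000
  Q(4)·log₂(Q(4)/P(4)) = (7/15)·log₂((7/15)/(1/5)) = 0.57045
  Q(5)·log₂(Q(5)/P(5)) = (1/5)·log₂((1/5)/(1/5)) = 0.00000

D_KL(Q||P) = -0.10566 - 0.10566 + 0.00000 + 0.57045 + 0.00000 = 0.35913 ≈ 0.3591 bits

These are NOT equal (difference: 0.0304 bits). KL divergence is asymmetric: D_KL(P||Q) ≠ D_KL(Q||P) in general.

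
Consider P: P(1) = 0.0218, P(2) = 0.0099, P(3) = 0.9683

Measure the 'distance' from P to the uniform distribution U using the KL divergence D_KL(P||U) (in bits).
1.3537 bits

U(i) = 1/3 for all i

D_KL(P||U) = Σ P(x) log₂(P(x) / (1/3))
           = Σ P(x) log₂(P(x)) + log₂(3)
           = log₂(3) - H(P)

H(P) = -Σ P(x) log₂(P(x)):
  -P(1)·log₂(P(1)) = -(0.0218)·log₂(0.0218) = 0.12033
  -P(2)·log₂(P(2)) = -(0.0099)·log₂(0.0099) = 0.06592
  -P(3)·log₂(P(3)) = -(0.9683)·log₂(0.9683) = 0.04500
H(P) = 0.12033 + 0.06592 + 0.04500 = 0.23125 bits

log₂(3) = 1.58496 bits

D_KL(P||U) = 1.58496 - 0.23125 = 1.35371 ≈ 1.3537 bits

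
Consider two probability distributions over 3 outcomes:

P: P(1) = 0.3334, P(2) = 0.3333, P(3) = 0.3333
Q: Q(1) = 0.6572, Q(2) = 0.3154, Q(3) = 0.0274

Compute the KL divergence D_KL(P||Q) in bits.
0.9015 bits

D_KL(P||Q) = Σ P(x) log₂(P(x)/Q(x))

Computing term by term:
  P(1)·log₂(P(1)/Q(1)) = 0.3334·log₂(0.3334/0.6572) = -0.32642
  P(2)·log₂(P(2)/Q(2)) = 0.3333·log₂(0.3333/0.3154) = 0.02654
  P(3)·log₂(P(3)/Q(3)) = 0.3333·log₂(0.3333/0.0274) = 1.20140

D_KL(P||Q) = -0.32642 + 0.02654 + 1.20140 = 0.90152 ≈ 0.9015 bits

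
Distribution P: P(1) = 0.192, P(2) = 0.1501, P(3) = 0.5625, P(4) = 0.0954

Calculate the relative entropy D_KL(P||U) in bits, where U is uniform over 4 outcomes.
0.3419 bits

U(i) = 1/4 for all i

D_KL(P||U) = Σ P(x) log₂(P(x) / (1/4))
           = Σ P(x) log₂(P(x)) + log₂(4)
           = log₂(4) - H(P)

H(P) = -Σ P(x) log₂(P(x)):
  -P(1)·log₂(P(1)) = -(0.192)·log₂(0.192) = 0.45712
  -P(2)·log₂(P(2)) = -(0.1501)·log₂(0.1501) = 0.41067
  -P(3)·log₂(P(3)) = -(0.5625)·log₂(0.5625) = 0.46692
  -P(4)·log₂(P(4)) = -(0.0954)·log₂(0.0954) = 0.32339
H(P) = 0.45712 + 0.41067 + 0.46692 + 0.32339 = 1.65810 bits

log₂(4) = 2.00000 bits

D_KL(P||U) = 2.00000 - 1.65810 = 0.34190 ≈ 0.3419 bits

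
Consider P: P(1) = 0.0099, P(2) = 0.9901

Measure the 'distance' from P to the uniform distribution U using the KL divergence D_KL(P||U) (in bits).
0.9199 bits

U(i) = 1/2 for all i

D_KL(P||U) = Σ P(x) log₂(P(x) / (1/2))
           = Σ P(x) log₂(P(x)) + log₂(2)
           = log₂(2) - H(P)

H(P) = -Σ P(x) log₂(P(x)):
  -P(1)·log₂(P(1)) = -(0.0099)·log₂(0.0099) = 0.06592
  -P(2)·log₂(P(2)) = -(0.9901)·log₂(0.9901) = 0.01421
H(P) = 0.06592 + 0.01421 = 0.08013 bits

log₂(2) = 1.00000 bits

D_KL(P||U) = 1.00000 - 0.08013 = 0.91987 ≈ 0.9199 bits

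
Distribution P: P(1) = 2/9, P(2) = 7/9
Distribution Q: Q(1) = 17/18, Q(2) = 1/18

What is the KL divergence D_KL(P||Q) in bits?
2.4974 bits

D_KL(P||Q) = Σ P(x) log₂(P(x)/Q(x))

Computing term by term:
  P(1)·log₂(P(1)/Q(1)) = (2/9)·log₂((2/9)/(17/18)) = -0.46388
  P(2)·log₂(P(2)/Q(2)) = (7/9)·log₂((7/9)/(1/18)) = 2.96128

D_KL(P||Q) = -0.46388 + 2.96128 = 2.49740 ≈ 2.4974 bits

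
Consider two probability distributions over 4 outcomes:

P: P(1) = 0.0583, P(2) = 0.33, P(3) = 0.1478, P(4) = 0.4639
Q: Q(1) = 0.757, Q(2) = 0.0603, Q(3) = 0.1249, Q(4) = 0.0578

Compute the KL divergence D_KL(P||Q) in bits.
2.0234 bits

D_KL(P||Q) = Σ P(x) log₂(P(x)/Q(x))

Computing term by term:
  P(1)·log₂(P(1)/Q(1)) = 0.0583·log₂(0.0583/0.757) = -0.21564
  P(2)·log₂(P(2)/Q(2)) = 0.33·log₂(0.33/0.0603) = 0.80924
  P(3)·log₂(P(3)/Q(3)) = 0.1478·log₂(0.1478/0.1249) = 0.03590
  P(4)·log₂(P(4)/Q(4)) = 0.4639·log₂(0.4639/0.0578) = 1.39387

D_KL(P||Q) = -0.21564 + 0.80924 + 0.03590 + 1.39387 = 2.02337 ≈ 2.0234 bits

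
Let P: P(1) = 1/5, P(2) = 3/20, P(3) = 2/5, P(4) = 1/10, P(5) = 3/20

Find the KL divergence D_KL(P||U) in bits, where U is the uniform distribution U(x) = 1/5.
0.1755 bits

U(i) = 1/5 for all i

D_KL(P||U) = Σ P(x) log₂(P(x) / (1/5))
           = Σ P(x) log₂(P(x)) + log₂(5)
           = log₂(5) - H(P)

H(P) = -Σ P(x) log₂(P(x)):
  -P(1)·log₂(P(1)) = -(1/5)·log₂(1/5) = 0.46439
  -P(2)·log₂(P(2)) = -(3/20)·log₂(3/20) = 0.41054
  -P(3)·log₂(P(3)) = -(2/5)·log₂(2/5) = 0.52877
  -P(4)·log₂(P(4)) = -(1/10)·log₂(1/10) = 0.33219
  -P(5)·log₂(P(5)) = -(3/20)·log₂(3/20) = 0.41054
H(P) = 0.46439 + 0.41054 + 0.52877 + 0.33219 + 0.41054 = 2.14643 bits

log₂(5) = 2.32193 bits

D_KL(P||U) = 2.32193 - 2.14643 = 0.17550 ≈ 0.1755 bits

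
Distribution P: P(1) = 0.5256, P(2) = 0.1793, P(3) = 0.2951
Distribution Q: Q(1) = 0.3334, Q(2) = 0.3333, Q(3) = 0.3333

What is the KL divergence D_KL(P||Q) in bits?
0.1330 bits

D_KL(P||Q) = Σ P(x) log₂(P(x)/Q(x))

Computing term by term:
  P(1)·log₂(P(1)/Q(1)) = 0.5256·log₂(0.5256/0.3334) = 0.34517
  P(2)·log₂(P(2)/Q(2)) = 0.1793·log₂(0.1793/0.3333) = -0.16037
  P(3)·log₂(P(3)/Q(3)) = 0.2951·log₂(0.2951/0.3333) = -0.05182

D_KL(P||Q) = 0.34517 - 0.16037 - 0.05182 = 0.13298 ≈ 0.1330 bits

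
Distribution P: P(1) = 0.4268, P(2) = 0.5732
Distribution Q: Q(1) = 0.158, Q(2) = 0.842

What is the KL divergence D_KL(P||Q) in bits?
0.2939 bits

D_KL(P||Q) = Σ P(x) log₂(P(x)/Q(x))

Computing term by term:
  P(1)·log₂(P(1)/Q(1)) = 0.4268·log₂(0.4268/0.158) = 0.61188
  P(2)·log₂(P(2)/Q(2)) = 0.5732·log₂(0.5732/0.842) = -0.31800

D_KL(P||Q) = 0.61188 - 0.31800 = 0.29388 ≈ 0.2939 bits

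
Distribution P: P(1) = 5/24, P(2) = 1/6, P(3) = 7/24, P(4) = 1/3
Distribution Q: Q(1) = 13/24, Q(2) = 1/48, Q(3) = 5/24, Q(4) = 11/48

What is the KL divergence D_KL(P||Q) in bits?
0.5346 bits

D_KL(P||Q) = Σ P(x) log₂(P(x)/Q(x))

Computing term by term:
  P(1)·log₂(P(1)/Q(1)) = (5/24)·log₂((5/24)/(13/24)) = -0.28719
  P(2)·log₂(P(2)/Q(2)) = (1/6)·log₂((1/6)/(1/48)) = 0.50000
  P(3)·log₂(P(3)/Q(3)) = (7/24)·log₂((7/24)/(5/24)) = 0.14158
  P(4)·log₂(P(4)/Q(4)) = (1/3)·log₂((1/3)/(11/48)) = 0.18019

D_KL(P||Q) = -0.28719 + 0.50000 + 0.14158 + 0.18019 = 0.53458 ≈ 0.5346 bits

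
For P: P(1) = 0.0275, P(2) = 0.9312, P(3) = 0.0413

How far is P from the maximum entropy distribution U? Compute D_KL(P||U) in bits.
1.1567 bits

U(i) = 1/3 for all i

D_KL(P||U) = Σ P(x) log₂(P(x) / (1/3))
           = Σ P(x) log₂(P(x)) + log₂(3)
           = log₂(3) - H(P)

H(P) = -Σ P(x) log₂(P(x)):
  -P(1)·log₂(P(1)) = -(0.0275)·log₂(0.0275) = 0.14257
  -P(2)·log₂(P(2)) = -(0.9312)·log₂(0.9312) = 0.09576
  -P(3)·log₂(P(3)) = -(0.0413)·log₂(0.0413) = 0.18989
H(P) = 0.14257 + 0.09576 + 0.18989 = 0.42822 bits

log₂(3) = 1.58496 bits

D_KL(P||U) = 1.58496 - 0.42822 = 1.15674 ≈ 1.1567 bits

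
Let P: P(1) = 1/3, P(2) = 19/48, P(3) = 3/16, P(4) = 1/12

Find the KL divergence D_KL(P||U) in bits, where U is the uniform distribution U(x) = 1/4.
0.1909 bits

U(i) = 1/4 for all i

D_KL(P||U) = Σ P(x) log₂(P(x) / (1/4))
           = Σ P(x) log₂(P(x)) + log₂(4)
           = log₂(4) - H(P)

H(P) = -Σ P(x) log₂(P(x)):
  -P(1)·log₂(P(1)) = -(1/3)·log₂(1/3) = 0.52832
  -P(2)·log₂(P(2)) = -(19/48)·log₂(19/48) = 0.52924
  -P(3)·log₂(P(3)) = -(3/16)·log₂(3/16) = 0.45282
  -P(4)·log₂(P(4)) = -(1/12)·log₂(1/12) = 0.29875
H(P) = 0.52832 + 0.52924 + 0.45282 + 0.29875 = 1.80913 bits

log₂(4) = 2.00000 bits

D_KL(P||U) = 2.00000 - 1.80913 = 0.19087 ≈ 0.1909 bits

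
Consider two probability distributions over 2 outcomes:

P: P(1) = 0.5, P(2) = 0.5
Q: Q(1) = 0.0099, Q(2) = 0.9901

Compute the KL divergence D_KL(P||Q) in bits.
2.3364 bits

D_KL(P||Q) = Σ P(x) log₂(P(x)/Q(x))

Computing term by term:
  P(1)·log₂(P(1)/Q(1)) = 0.5·log₂(0.5/0.0099) = 2.82918
  P(2)·log₂(P(2)/Q(2)) = 0.5·log₂(0.5/0.9901) = -0.49282

D_KL(P||Q) = 2.82918 - 0.49282 = 2.33636 ≈ 2.3364 bits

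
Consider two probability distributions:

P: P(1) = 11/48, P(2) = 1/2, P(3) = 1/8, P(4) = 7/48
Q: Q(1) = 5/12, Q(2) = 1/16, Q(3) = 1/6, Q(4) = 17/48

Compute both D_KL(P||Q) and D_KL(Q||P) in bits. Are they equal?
D_KL(P||Q) = 1.0638 bits, D_KL(Q||P) = 0.6944 bits. No, they are not equal.

D_KL(P||Q) = Σ P(x) log₂(P(x)/Q(x))

Computing term by term:
  P(1)·log₂(P(1)/Q(1)) = (11/48)·log₂((11/48)/(5/12)) = -0.19766
  P(2)·log₂(P(2)/Q(2)) = (1/2)·log₂((1/2)/(1/16)) = 1.50000
  P(3)·log₂(P(3)/Q(3)) = (1/8)·log₂((1/8)/(1/6)) = -0.05188
  P(4)·log₂(P(4)/Q(4)) = (7/48)·log₂((7/48)/(17/48)) = -0.18668

D_KL(P||Q) = -0.19766 + 1.50000 - 0.05188 - 0.18668 = 1.06378 ≈ 1.0638 bits

D_KL(Q||P) = Σ Q(x) log₂(Q(x)/P(x))

Computing term by term:
  Q(1)·log₂(Q(1)/P(1)) = (5/12)·log₂((5/12)/(11/48)) = 0.35937
  Q(2)·log₂(Q(2)/P(2)) = (1/16)·log₂((1/16)/(1/2)) = -0.18750
  Q(3)·log₂(Q(3)/P(3)) = (1/6)·log₂((1/6)/(1/8)) = 0.06917
  Q(4)·log₂(Q(4)/P(4)) = (17/48)·log₂((17/48)/(7/48)) = 0.45337

D_KL(Q||P) = 0.35937 - 0.18750 + 0.06917 + 0.45337 = 0.69441 ≈ 0.6944 bits

These are NOT equal (difference: 0.3694 bits). KL divergence is asymmetric: D_KL(P||Q) ≠ D_KL(Q||P) in general.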